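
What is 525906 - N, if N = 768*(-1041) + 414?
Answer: 1324980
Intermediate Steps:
N = -799074 (N = -799488 + 414 = -799074)
525906 - N = 525906 - 1*(-799074) = 525906 + 799074 = 1324980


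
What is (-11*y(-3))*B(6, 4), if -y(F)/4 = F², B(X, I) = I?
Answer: 1584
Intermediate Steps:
y(F) = -4*F²
(-11*y(-3))*B(6, 4) = -(-44)*(-3)²*4 = -(-44)*9*4 = -11*(-36)*4 = 396*4 = 1584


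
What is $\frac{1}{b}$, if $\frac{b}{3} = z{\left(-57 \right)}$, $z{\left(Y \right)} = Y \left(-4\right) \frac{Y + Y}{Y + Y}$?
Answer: $\frac{1}{684} \approx 0.001462$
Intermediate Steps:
$z{\left(Y \right)} = - 4 Y$ ($z{\left(Y \right)} = - 4 Y \frac{2 Y}{2 Y} = - 4 Y 2 Y \frac{1}{2 Y} = - 4 Y 1 = - 4 Y$)
$b = 684$ ($b = 3 \left(\left(-4\right) \left(-57\right)\right) = 3 \cdot 228 = 684$)
$\frac{1}{b} = \frac{1}{684}$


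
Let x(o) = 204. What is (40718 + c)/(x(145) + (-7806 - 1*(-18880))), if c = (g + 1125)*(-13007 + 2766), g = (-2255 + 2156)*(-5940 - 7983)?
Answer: -7063719632/5639 ≈ -1.2527e+6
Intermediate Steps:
g = 1378377 (g = -99*(-13923) = 1378377)
c = -14127479982 (c = (1378377 + 1125)*(-13007 + 2766) = 1379502*(-10241) = -14127479982)
(40718 + c)/(x(145) + (-7806 - 1*(-18880))) = (40718 - 14127479982)/(204 + (-7806 - 1*(-18880))) = -14127439264/(204 + (-7806 + 18880)) = -14127439264/(204 + 11074) = -14127439264/11278 = -14127439264*1/11278 = -7063719632/5639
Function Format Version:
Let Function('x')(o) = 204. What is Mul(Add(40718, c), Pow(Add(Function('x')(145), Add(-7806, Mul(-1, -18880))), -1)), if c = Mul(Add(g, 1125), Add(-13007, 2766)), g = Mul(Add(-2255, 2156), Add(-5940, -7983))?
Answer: Rational(-7063719632, 5639) ≈ -1.2527e+6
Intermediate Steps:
g = 1378377 (g = Mul(-99, -13923) = 1378377)
c = -14127479982 (c = Mul(Add(1378377, 1125), Add(-13007, 2766)) = Mul(1379502, -10241) = -14127479982)
Mul(Add(40718, c), Pow(Add(Function('x')(145), Add(-7806, Mul(-1, -18880))), -1)) = Mul(Add(40718, -14127479982), Pow(Add(204, Add(-7806, Mul(-1, -18880))), -1)) = Mul(-14127439264, Pow(Add(204, Add(-7806, 18880)), -1)) = Mul(-14127439264, Pow(Add(204, 11074), -1)) = Mul(-14127439264, Pow(11278, -1)) = Mul(-14127439264, Rational(1, 11278)) = Rational(-7063719632, 5639)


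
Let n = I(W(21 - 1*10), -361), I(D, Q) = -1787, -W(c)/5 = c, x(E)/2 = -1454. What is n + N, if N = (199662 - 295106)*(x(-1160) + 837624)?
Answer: -79668635691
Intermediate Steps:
x(E) = -2908 (x(E) = 2*(-1454) = -2908)
W(c) = -5*c
n = -1787
N = -79668633904 (N = (199662 - 295106)*(-2908 + 837624) = -95444*834716 = -79668633904)
n + N = -1787 - 79668633904 = -79668635691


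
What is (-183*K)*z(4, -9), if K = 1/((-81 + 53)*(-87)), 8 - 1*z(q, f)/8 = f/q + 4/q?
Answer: -2257/406 ≈ -5.5591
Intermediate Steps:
z(q, f) = 64 - 32/q - 8*f/q (z(q, f) = 64 - 8*(f/q + 4/q) = 64 - 8*(4/q + f/q) = 64 + (-32/q - 8*f/q) = 64 - 32/q - 8*f/q)
K = 1/2436 (K = -1/87/(-28) = -1/28*(-1/87) = 1/2436 ≈ 0.00041051)
(-183*K)*z(4, -9) = (-183*1/2436)*(8*(-4 - 1*(-9) + 8*4)/4) = -122*(-4 + 9 + 32)/(203*4) = -122*37/(203*4) = -61/812*74 = -2257/406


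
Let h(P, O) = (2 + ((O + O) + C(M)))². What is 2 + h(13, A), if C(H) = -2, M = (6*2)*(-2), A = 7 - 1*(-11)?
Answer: 1298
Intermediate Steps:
A = 18 (A = 7 + 11 = 18)
M = -24 (M = 12*(-2) = -24)
h(P, O) = 4*O² (h(P, O) = (2 + ((O + O) - 2))² = (2 + (2*O - 2))² = (2 + (-2 + 2*O))² = (2*O)² = 4*O²)
2 + h(13, A) = 2 + 4*18² = 2 + 4*324 = 2 + 1296 = 1298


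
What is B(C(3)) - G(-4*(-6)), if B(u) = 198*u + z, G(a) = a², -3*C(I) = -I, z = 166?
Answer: -212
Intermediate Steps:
C(I) = I/3 (C(I) = -(-1)*I/3 = I/3)
B(u) = 166 + 198*u (B(u) = 198*u + 166 = 166 + 198*u)
B(C(3)) - G(-4*(-6)) = (166 + 198*((⅓)*3)) - (-4*(-6))² = (166 + 198*1) - 1*24² = (166 + 198) - 1*576 = 364 - 576 = -212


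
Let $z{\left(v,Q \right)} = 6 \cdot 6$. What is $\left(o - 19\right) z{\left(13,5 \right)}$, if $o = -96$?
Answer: $-4140$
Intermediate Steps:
$z{\left(v,Q \right)} = 36$
$\left(o - 19\right) z{\left(13,5 \right)} = \left(-96 - 19\right) 36 = \left(-115\right) 36 = -4140$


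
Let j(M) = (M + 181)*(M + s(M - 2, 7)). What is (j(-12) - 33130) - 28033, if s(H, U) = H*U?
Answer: -79753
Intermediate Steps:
j(M) = (-14 + 8*M)*(181 + M) (j(M) = (M + 181)*(M + (M - 2)*7) = (181 + M)*(M + (-2 + M)*7) = (181 + M)*(M + (-14 + 7*M)) = (181 + M)*(-14 + 8*M) = (-14 + 8*M)*(181 + M))
(j(-12) - 33130) - 28033 = ((-2534 + 8*(-12)**2 + 1434*(-12)) - 33130) - 28033 = ((-2534 + 8*144 - 17208) - 33130) - 28033 = ((-2534 + 1152 - 17208) - 33130) - 28033 = (-18590 - 33130) - 28033 = -51720 - 28033 = -79753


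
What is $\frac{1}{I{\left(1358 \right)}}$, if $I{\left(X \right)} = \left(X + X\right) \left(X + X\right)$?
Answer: $\frac{1}{7376656} \approx 1.3556 \cdot 10^{-7}$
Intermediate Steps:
$I{\left(X \right)} = 4 X^{2}$ ($I{\left(X \right)} = 2 X 2 X = 4 X^{2}$)
$\frac{1}{I{\left(1358 \right)}} = \frac{1}{4 \cdot 1358^{2}} = \frac{1}{4 \cdot 1844164} = \frac{1}{7376656}$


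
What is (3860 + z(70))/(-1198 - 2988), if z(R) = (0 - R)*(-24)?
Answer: -2770/2093 ≈ -1.3235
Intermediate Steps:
z(R) = 24*R (z(R) = -R*(-24) = 24*R)
(3860 + z(70))/(-1198 - 2988) = (3860 + 24*70)/(-1198 - 2988) = (3860 + 1680)/(-4186) = 5540*(-1/4186) = -2770/2093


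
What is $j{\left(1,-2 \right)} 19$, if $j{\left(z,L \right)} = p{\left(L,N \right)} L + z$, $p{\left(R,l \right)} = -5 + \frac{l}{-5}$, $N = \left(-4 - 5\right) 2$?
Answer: $\frac{361}{5} \approx 72.2$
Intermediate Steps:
$N = -18$ ($N = \left(-9\right) 2 = -18$)
$p{\left(R,l \right)} = -5 - \frac{l}{5}$ ($p{\left(R,l \right)} = -5 + l \left(- \frac{1}{5}\right) = -5 - \frac{l}{5}$)
$j{\left(z,L \right)} = z - \frac{7 L}{5}$ ($j{\left(z,L \right)} = \left(-5 - - \frac{18}{5}\right) L + z = \left(-5 + \frac{18}{5}\right) L + z = - \frac{7 L}{5} + z = z - \frac{7 L}{5}$)
$j{\left(1,-2 \right)} 19 = \left(1 - - \frac{14}{5}\right) 19 = \left(1 + \frac{14}{5}\right) 19 = \frac{19}{5} \cdot 19 = \frac{361}{5}$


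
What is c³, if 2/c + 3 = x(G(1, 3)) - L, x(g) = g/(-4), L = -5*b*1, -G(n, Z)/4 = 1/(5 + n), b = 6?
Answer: 1728/4330747 ≈ 0.00039901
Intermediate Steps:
G(n, Z) = -4/(5 + n)
L = -30 (L = -5*6*1 = -30*1 = -30)
x(g) = -g/4 (x(g) = g*(-¼) = -g/4)
c = 12/163 (c = 2/(-3 + (-(-1)/(5 + 1) - 1*(-30))) = 2/(-3 + (-(-1)/6 + 30)) = 2/(-3 + (-¼*(-⅔) + 30)) = 2/(-3 + (⅙ + 30)) = 2/(-3 + 181/6) = 2/(163/6) = 2*(6/163) = 12/163 ≈ 0.073620)
c³ = (12/163)³ = 1728/4330747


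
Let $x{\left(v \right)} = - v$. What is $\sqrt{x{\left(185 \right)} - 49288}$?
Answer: $3 i \sqrt{5497} \approx 222.43 i$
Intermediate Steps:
$\sqrt{x{\left(185 \right)} - 49288} = \sqrt{\left(-1\right) 185 - 49288} = \sqrt{-185 - 49288} = \sqrt{-49473} = 3 i \sqrt{5497}$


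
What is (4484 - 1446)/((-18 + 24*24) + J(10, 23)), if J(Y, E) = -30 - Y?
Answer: 217/37 ≈ 5.8649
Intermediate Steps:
(4484 - 1446)/((-18 + 24*24) + J(10, 23)) = (4484 - 1446)/((-18 + 24*24) + (-30 - 1*10)) = 3038/((-18 + 576) + (-30 - 10)) = 3038/(558 - 40) = 3038/518 = 3038*(1/518) = 217/37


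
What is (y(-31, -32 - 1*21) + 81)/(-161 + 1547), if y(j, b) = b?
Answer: 2/99 ≈ 0.020202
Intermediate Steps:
(y(-31, -32 - 1*21) + 81)/(-161 + 1547) = ((-32 - 1*21) + 81)/(-161 + 1547) = ((-32 - 21) + 81)/1386 = (-53 + 81)*(1/1386) = 28*(1/1386) = 2/99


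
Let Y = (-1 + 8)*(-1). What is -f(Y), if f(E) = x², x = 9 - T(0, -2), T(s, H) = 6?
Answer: -9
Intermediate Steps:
x = 3 (x = 9 - 1*6 = 9 - 6 = 3)
Y = -7 (Y = 7*(-1) = -7)
f(E) = 9 (f(E) = 3² = 9)
-f(Y) = -1*9 = -9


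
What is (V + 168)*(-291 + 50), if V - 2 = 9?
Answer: -43139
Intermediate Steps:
V = 11 (V = 2 + 9 = 11)
(V + 168)*(-291 + 50) = (11 + 168)*(-291 + 50) = 179*(-241) = -43139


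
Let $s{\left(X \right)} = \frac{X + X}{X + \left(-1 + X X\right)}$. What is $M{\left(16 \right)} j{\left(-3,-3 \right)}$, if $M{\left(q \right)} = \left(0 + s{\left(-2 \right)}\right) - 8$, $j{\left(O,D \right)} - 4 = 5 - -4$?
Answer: $-156$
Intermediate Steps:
$j{\left(O,D \right)} = 13$ ($j{\left(O,D \right)} = 4 + \left(5 - -4\right) = 4 + \left(5 + 4\right) = 4 + 9 = 13$)
$s{\left(X \right)} = \frac{2 X}{-1 + X + X^{2}}$ ($s{\left(X \right)} = \frac{2 X}{X + \left(-1 + X^{2}\right)} = \frac{2 X}{-1 + X + X^{2}}$)
$M{\left(q \right)} = -12$ ($M{\left(q \right)} = \left(0 + 2 \left(-2\right) \frac{1}{-1 - 2 + \left(-2\right)^{2}}\right) - 8 = \left(0 + 2 \left(-2\right) \frac{1}{-1 - 2 + 4}\right) - 8 = \left(0 + 2 \left(-2\right) 1^{-1}\right) - 8 = \left(0 + 2 \left(-2\right) 1\right) - 8 = \left(0 - 4\right) - 8 = -4 - 8 = -12$)
$M{\left(16 \right)} j{\left(-3,-3 \right)} = \left(-12\right) 13 = -156$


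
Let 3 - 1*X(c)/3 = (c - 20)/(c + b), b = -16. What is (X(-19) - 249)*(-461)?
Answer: 3926337/35 ≈ 1.1218e+5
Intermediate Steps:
X(c) = 9 - 3*(-20 + c)/(-16 + c) (X(c) = 9 - 3*(c - 20)/(c - 16) = 9 - 3*(-20 + c)/(-16 + c))
(X(-19) - 249)*(-461) = (6*(-14 - 19)/(-16 - 19) - 249)*(-461) = (6*(-33)/(-35) - 249)*(-461) = (6*(-1/35)*(-33) - 249)*(-461) = (198/35 - 249)*(-461) = -8517/35*(-461) = 3926337/35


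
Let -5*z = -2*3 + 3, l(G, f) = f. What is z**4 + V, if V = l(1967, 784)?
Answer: 490081/625 ≈ 784.13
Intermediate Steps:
z = 3/5 (z = -(-2*3 + 3)/5 = -(-6 + 3)/5 = -1/5*(-3) = 3/5 ≈ 0.60000)
V = 784
z**4 + V = (3/5)**4 + 784 = 81/625 + 784 = 490081/625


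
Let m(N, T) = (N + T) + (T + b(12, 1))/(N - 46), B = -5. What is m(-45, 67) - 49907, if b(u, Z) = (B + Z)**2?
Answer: -4539618/91 ≈ -49886.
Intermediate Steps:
b(u, Z) = (-5 + Z)**2
m(N, T) = N + T + (16 + T)/(-46 + N) (m(N, T) = (N + T) + (T + (-5 + 1)**2)/(N - 46) = (N + T) + (T + (-4)**2)/(-46 + N) = (N + T) + (T + 16)/(-46 + N) = (N + T) + (16 + T)/(-46 + N) = N + T + (16 + T)/(-46 + N))
m(-45, 67) - 49907 = (16 + (-45)**2 - 46*(-45) - 45*67 - 45*67)/(-46 - 45) - 49907 = (16 + 2025 + 2070 - 3015 - 3015)/(-91) - 49907 = -1/91*(-1919) - 49907 = 1919/91 - 49907 = -4539618/91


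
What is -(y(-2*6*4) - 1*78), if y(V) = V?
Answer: 126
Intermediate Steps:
-(y(-2*6*4) - 1*78) = -(-2*6*4 - 1*78) = -(-12*4 - 78) = -(-48 - 78) = -1*(-126) = 126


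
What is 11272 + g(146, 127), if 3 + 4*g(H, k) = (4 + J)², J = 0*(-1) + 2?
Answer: 45121/4 ≈ 11280.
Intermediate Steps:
J = 2 (J = 0 + 2 = 2)
g(H, k) = 33/4 (g(H, k) = -¾ + (4 + 2)²/4 = -¾ + (¼)*6² = -¾ + (¼)*36 = -¾ + 9 = 33/4)
11272 + g(146, 127) = 11272 + 33/4 = 45121/4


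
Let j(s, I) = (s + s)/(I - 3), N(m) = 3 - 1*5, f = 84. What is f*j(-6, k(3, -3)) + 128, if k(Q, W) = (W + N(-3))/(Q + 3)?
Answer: 8992/23 ≈ 390.96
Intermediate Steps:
N(m) = -2 (N(m) = 3 - 5 = -2)
k(Q, W) = (-2 + W)/(3 + Q) (k(Q, W) = (W - 2)/(Q + 3) = (-2 + W)/(3 + Q))
j(s, I) = 2*s/(-3 + I) (j(s, I) = (2*s)/(-3 + I) = 2*s/(-3 + I))
f*j(-6, k(3, -3)) + 128 = 84*(2*(-6)/(-3 + (-2 - 3)/(3 + 3))) + 128 = 84*(2*(-6)/(-3 - 5/6)) + 128 = 84*(2*(-6)/(-3 + (⅙)*(-5))) + 128 = 84*(2*(-6)/(-3 - ⅚)) + 128 = 84*(2*(-6)/(-23/6)) + 128 = 84*(2*(-6)*(-6/23)) + 128 = 84*(72/23) + 128 = 6048/23 + 128 = 8992/23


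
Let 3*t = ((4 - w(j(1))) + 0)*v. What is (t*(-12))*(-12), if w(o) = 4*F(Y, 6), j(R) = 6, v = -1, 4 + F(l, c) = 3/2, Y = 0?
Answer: -672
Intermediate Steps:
F(l, c) = -5/2 (F(l, c) = -4 + 3/2 = -5/2)
w(o) = -10 (w(o) = 4*(-5/2) = -10)
t = -14/3 (t = (((4 - 1*(-10)) + 0)*(-1))/3 = (((4 + 10) + 0)*(-1))/3 = ((14 + 0)*(-1))/3 = (14*(-1))/3 = (1/3)*(-14) = -14/3 ≈ -4.6667)
(t*(-12))*(-12) = -14/3*(-12)*(-12) = 56*(-12) = -672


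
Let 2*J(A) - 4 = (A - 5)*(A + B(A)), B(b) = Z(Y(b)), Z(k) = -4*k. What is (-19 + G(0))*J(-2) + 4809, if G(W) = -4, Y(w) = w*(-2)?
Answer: 3314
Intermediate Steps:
Y(w) = -2*w
B(b) = 8*b (B(b) = -(-8)*b = 8*b)
J(A) = 2 + 9*A*(-5 + A)/2 (J(A) = 2 + ((A - 5)*(A + 8*A))/2 = 2 + ((-5 + A)*(9*A))/2 = 2 + (9*A*(-5 + A))/2 = 2 + 9*A*(-5 + A)/2)
(-19 + G(0))*J(-2) + 4809 = (-19 - 4)*(2 - 45/2*(-2) + (9/2)*(-2)**2) + 4809 = -23*(2 + 45 + (9/2)*4) + 4809 = -23*(2 + 45 + 18) + 4809 = -23*65 + 4809 = -1495 + 4809 = 3314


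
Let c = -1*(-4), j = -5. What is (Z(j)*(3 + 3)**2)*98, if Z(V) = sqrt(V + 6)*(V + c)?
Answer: -3528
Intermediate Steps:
c = 4
Z(V) = sqrt(6 + V)*(4 + V) (Z(V) = sqrt(V + 6)*(V + 4) = sqrt(6 + V)*(4 + V))
(Z(j)*(3 + 3)**2)*98 = ((sqrt(6 - 5)*(4 - 5))*(3 + 3)**2)*98 = ((sqrt(1)*(-1))*6**2)*98 = ((1*(-1))*36)*98 = -1*36*98 = -36*98 = -3528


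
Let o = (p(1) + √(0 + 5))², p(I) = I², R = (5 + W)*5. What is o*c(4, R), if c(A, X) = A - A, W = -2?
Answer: 0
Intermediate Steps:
R = 15 (R = (5 - 2)*5 = 3*5 = 15)
c(A, X) = 0
o = (1 + √5)² (o = (1² + √(0 + 5))² = (1 + √5)² ≈ 10.472)
o*c(4, R) = (1 + √5)²*0 = 0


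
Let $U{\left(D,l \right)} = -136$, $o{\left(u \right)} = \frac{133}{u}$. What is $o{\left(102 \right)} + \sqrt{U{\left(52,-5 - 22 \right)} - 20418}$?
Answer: $\frac{133}{102} + i \sqrt{20554} \approx 1.3039 + 143.37 i$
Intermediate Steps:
$o{\left(102 \right)} + \sqrt{U{\left(52,-5 - 22 \right)} - 20418} = \frac{133}{102} + \sqrt{-136 - 20418} = 133 \cdot \frac{1}{102} + \sqrt{-20554} = \frac{133}{102} + i \sqrt{20554}$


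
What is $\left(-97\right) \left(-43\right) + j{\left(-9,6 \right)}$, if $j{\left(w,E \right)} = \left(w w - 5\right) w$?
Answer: $3487$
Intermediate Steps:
$j{\left(w,E \right)} = w \left(-5 + w^{2}\right)$ ($j{\left(w,E \right)} = \left(w^{2} - 5\right) w = \left(-5 + w^{2}\right) w = w \left(-5 + w^{2}\right)$)
$\left(-97\right) \left(-43\right) + j{\left(-9,6 \right)} = \left(-97\right) \left(-43\right) - 9 \left(-5 + \left(-9\right)^{2}\right) = 4171 - 9 \left(-5 + 81\right) = 4171 - 684 = 3487$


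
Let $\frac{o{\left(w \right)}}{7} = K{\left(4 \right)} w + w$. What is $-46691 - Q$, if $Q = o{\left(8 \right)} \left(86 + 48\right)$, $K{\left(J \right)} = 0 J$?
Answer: $-54195$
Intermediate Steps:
$K{\left(J \right)} = 0$
$o{\left(w \right)} = 7 w$ ($o{\left(w \right)} = 7 \left(0 w + w\right) = 7 \left(0 + w\right) = 7 w$)
$Q = 7504$ ($Q = 7 \cdot 8 \left(86 + 48\right) = 56 \cdot 134 = 7504$)
$-46691 - Q = -46691 - 7504 = -54195$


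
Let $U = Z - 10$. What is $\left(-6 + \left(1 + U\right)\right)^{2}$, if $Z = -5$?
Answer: $400$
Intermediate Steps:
$U = -15$ ($U = -5 - 10 = -15$)
$\left(-6 + \left(1 + U\right)\right)^{2} = \left(-6 + \left(1 - 15\right)\right)^{2} = \left(-6 - 14\right)^{2} = \left(-20\right)^{2} = 400$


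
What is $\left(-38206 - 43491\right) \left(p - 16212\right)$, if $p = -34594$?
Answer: $4150697782$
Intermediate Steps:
$\left(-38206 - 43491\right) \left(p - 16212\right) = \left(-38206 - 43491\right) \left(-34594 - 16212\right) = \left(-81697\right) \left(-50806\right) = 4150697782$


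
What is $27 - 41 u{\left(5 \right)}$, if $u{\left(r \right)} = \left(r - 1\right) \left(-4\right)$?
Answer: $683$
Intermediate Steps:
$u{\left(r \right)} = 4 - 4 r$ ($u{\left(r \right)} = \left(-1 + r\right) \left(-4\right) = 4 - 4 r$)
$27 - 41 u{\left(5 \right)} = 27 - 41 \left(4 - 20\right) = 27 - -656 = 27 + 656 = 683$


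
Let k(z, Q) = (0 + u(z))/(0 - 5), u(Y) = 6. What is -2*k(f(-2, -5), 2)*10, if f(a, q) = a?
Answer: 24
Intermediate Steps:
k(z, Q) = -6/5 (k(z, Q) = (0 + 6)/(0 - 5) = 6/(-5) = 6*(-⅕) = -6/5)
-2*k(f(-2, -5), 2)*10 = -2*(-6/5)*10 = (12/5)*10 = 24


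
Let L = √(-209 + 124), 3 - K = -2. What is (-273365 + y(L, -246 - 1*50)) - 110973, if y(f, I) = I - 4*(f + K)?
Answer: -384654 - 4*I*√85 ≈ -3.8465e+5 - 36.878*I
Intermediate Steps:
K = 5 (K = 3 - 1*(-2) = 3 + 2 = 5)
L = I*√85 (L = √(-85) = I*√85 ≈ 9.2195*I)
y(f, I) = -20 + I - 4*f (y(f, I) = I - 4*(f + 5) = I - 4*(5 + f) = I + (-20 - 4*f) = -20 + I - 4*f)
(-273365 + y(L, -246 - 1*50)) - 110973 = (-273365 + (-20 + (-246 - 1*50) - 4*I*√85)) - 110973 = (-273365 + (-20 + (-246 - 50) - 4*I*√85)) - 110973 = (-273365 + (-20 - 296 - 4*I*√85)) - 110973 = (-273365 + (-316 - 4*I*√85)) - 110973 = (-273681 - 4*I*√85) - 110973 = -384654 - 4*I*√85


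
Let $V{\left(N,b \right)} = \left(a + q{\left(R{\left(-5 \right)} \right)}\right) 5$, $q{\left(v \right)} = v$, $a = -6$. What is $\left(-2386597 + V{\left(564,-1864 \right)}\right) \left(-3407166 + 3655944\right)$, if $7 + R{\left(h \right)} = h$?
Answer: $-593755218486$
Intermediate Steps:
$R{\left(h \right)} = -7 + h$
$V{\left(N,b \right)} = -90$ ($V{\left(N,b \right)} = \left(-6 - 12\right) 5 = \left(-18\right) 5 = -90$)
$\left(-2386597 + V{\left(564,-1864 \right)}\right) \left(-3407166 + 3655944\right) = \left(-2386597 - 90\right) \left(-3407166 + 3655944\right) = \left(-2386687\right) 248778 = -593755218486$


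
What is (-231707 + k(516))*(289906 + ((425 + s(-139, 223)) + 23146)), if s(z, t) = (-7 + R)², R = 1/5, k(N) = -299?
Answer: -1818481820486/25 ≈ -7.2739e+10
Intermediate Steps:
R = ⅕ ≈ 0.20000
s(z, t) = 1156/25 (s(z, t) = (-7 + ⅕)² = (-34/5)² = 1156/25)
(-231707 + k(516))*(289906 + ((425 + s(-139, 223)) + 23146)) = (-231707 - 299)*(289906 + ((425 + 1156/25) + 23146)) = -232006*(289906 + (11781/25 + 23146)) = -232006*(289906 + 590431/25) = -232006*7838081/25 = -1818481820486/25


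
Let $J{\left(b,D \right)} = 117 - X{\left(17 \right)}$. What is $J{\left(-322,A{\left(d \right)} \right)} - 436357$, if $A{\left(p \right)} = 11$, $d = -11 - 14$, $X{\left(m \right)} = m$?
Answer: $-436257$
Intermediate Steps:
$d = -25$ ($d = -11 - 14 = -25$)
$J{\left(b,D \right)} = 100$ ($J{\left(b,D \right)} = 117 - 17 = 100$)
$J{\left(-322,A{\left(d \right)} \right)} - 436357 = 100 - 436357 = -436257$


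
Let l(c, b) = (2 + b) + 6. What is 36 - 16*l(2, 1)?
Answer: -108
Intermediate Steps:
l(c, b) = 8 + b
36 - 16*l(2, 1) = 36 - 16*(8 + 1) = 36 - 16*9 = 36 - 144 = -108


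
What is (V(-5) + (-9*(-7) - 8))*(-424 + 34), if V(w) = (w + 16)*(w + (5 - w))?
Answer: -42900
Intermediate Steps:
V(w) = 80 + 5*w (V(w) = (16 + w)*5 = 80 + 5*w)
(V(-5) + (-9*(-7) - 8))*(-424 + 34) = ((80 + 5*(-5)) + (-9*(-7) - 8))*(-424 + 34) = ((80 - 25) + (63 - 8))*(-390) = (55 + 55)*(-390) = 110*(-390) = -42900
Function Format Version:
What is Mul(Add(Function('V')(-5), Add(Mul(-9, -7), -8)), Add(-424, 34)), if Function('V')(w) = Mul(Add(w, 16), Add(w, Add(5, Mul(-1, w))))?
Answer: -42900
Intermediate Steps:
Function('V')(w) = Add(80, Mul(5, w)) (Function('V')(w) = Mul(Add(16, w), 5) = Add(80, Mul(5, w)))
Mul(Add(Function('V')(-5), Add(Mul(-9, -7), -8)), Add(-424, 34)) = Mul(Add(Add(80, Mul(5, -5)), Add(Mul(-9, -7), -8)), Add(-424, 34)) = Mul(Add(Add(80, -25), Add(63, -8)), -390) = Mul(Add(55, 55), -390) = Mul(110, -390) = -42900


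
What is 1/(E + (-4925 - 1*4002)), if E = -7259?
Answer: -1/16186 ≈ -6.1782e-5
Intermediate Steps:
1/(E + (-4925 - 1*4002)) = 1/(-7259 + (-4925 - 1*4002)) = 1/(-7259 + (-4925 - 4002)) = 1/(-7259 - 8927) = 1/(-16186) = -1/16186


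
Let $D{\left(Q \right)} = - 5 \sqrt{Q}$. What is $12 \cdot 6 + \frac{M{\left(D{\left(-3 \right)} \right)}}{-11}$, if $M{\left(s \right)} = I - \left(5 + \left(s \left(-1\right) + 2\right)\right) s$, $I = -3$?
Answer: $\frac{870}{11} - \frac{35 i \sqrt{3}}{11} \approx 79.091 - 5.5111 i$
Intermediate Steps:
$M{\left(s \right)} = -3 - s \left(7 - s\right)$ ($M{\left(s \right)} = -3 - \left(5 + \left(s \left(-1\right) + 2\right)\right) s = -3 - \left(5 - \left(-2 + s\right)\right) s = -3 - \left(7 - s\right) s = -3 - s \left(7 - s\right)$)
$12 \cdot 6 + \frac{M{\left(D{\left(-3 \right)} \right)}}{-11} = 12 \cdot 6 + \frac{-3 + \left(- 5 \sqrt{-3}\right)^{2} - 7 \left(- 5 \sqrt{-3}\right)}{-11} = 72 + \left(-3 + \left(- 5 i \sqrt{3}\right)^{2} - 7 \left(- 5 i \sqrt{3}\right)\right) \left(- \frac{1}{11}\right) = 72 + \left(-3 - 75 + 35 i \sqrt{3}\right) \left(- \frac{1}{11}\right) = 72 + \left(-78 + 35 i \sqrt{3}\right) \left(- \frac{1}{11}\right) = 72 + \left(\frac{78}{11} - \frac{35 i \sqrt{3}}{11}\right) = \frac{870}{11} - \frac{35 i \sqrt{3}}{11}$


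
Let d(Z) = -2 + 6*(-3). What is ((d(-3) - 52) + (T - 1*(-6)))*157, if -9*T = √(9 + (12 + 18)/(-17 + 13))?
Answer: -10362 - 157*√6/18 ≈ -10383.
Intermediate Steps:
T = -√6/18 (T = -√(9 + (12 + 18)/(-17 + 13))/9 = -√(9 + 30/(-4))/9 = -√(9 + 30*(-¼))/9 = -√(9 - 15/2)/9 = -√6/18 ≈ -0.13608)
d(Z) = -20 (d(Z) = -2 - 18 = -20)
((d(-3) - 52) + (T - 1*(-6)))*157 = ((-20 - 52) + (-√6/18 - 1*(-6)))*157 = (-72 + (-√6/18 + 6))*157 = (-72 + (6 - √6/18))*157 = (-66 - √6/18)*157 = -10362 - 157*√6/18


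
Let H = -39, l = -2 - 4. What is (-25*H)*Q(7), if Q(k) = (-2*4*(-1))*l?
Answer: -46800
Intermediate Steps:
l = -6
Q(k) = -48 (Q(k) = (-2*4*(-1))*(-6) = -8*(-1)*(-6) = 8*(-6) = -48)
(-25*H)*Q(7) = -25*(-39)*(-48) = 975*(-48) = -46800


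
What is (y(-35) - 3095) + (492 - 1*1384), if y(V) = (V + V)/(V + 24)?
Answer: -43787/11 ≈ -3980.6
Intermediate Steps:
y(V) = 2*V/(24 + V) (y(V) = (2*V)/(24 + V) = 2*V/(24 + V))
(y(-35) - 3095) + (492 - 1*1384) = (2*(-35)/(24 - 35) - 3095) + (492 - 1*1384) = (2*(-35)/(-11) - 3095) + (492 - 1384) = (2*(-35)*(-1/11) - 3095) - 892 = (70/11 - 3095) - 892 = -33975/11 - 892 = -43787/11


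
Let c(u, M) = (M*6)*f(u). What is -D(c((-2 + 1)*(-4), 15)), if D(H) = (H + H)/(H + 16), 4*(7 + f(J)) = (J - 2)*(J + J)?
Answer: -270/127 ≈ -2.1260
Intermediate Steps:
f(J) = -7 + J*(-2 + J)/2 (f(J) = -7 + ((J - 2)*(J + J))/4 = -7 + ((-2 + J)*(2*J))/4 = -7 + (2*J*(-2 + J))/4 = -7 + J*(-2 + J)/2)
c(u, M) = 6*M*(-7 + u²/2 - u) (c(u, M) = (M*6)*(-7 + u²/2 - u) = (6*M)*(-7 + u²/2 - u) = 6*M*(-7 + u²/2 - u))
D(H) = 2*H/(16 + H) (D(H) = (2*H)/(16 + H) = 2*H/(16 + H))
-D(c((-2 + 1)*(-4), 15)) = -2*3*15*(-14 + ((-2 + 1)*(-4))² - 2*(-2 + 1)*(-4))/(16 + 3*15*(-14 + ((-2 + 1)*(-4))² - 2*(-2 + 1)*(-4))) = -2*3*15*(-14 + (-1*(-4))² - (-2)*(-4))/(16 + 3*15*(-14 + (-1*(-4))² - (-2)*(-4))) = -2*3*15*(-14 + 4² - 2*4)/(16 + 3*15*(-14 + 4² - 2*4)) = -2*3*15*(-14 + 16 - 8)/(16 + 3*15*(-14 + 16 - 8)) = -2*3*15*(-6)/(16 + 3*15*(-6)) = -2*(-270)/(16 - 270) = -2*(-270)/(-254) = -2*(-270)*(-1)/254 = -1*270/127 = -270/127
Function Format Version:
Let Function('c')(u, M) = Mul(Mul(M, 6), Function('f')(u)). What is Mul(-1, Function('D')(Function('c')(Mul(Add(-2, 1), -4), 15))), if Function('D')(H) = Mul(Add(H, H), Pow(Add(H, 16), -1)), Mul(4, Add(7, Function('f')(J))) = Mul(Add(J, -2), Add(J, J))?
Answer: Rational(-270, 127) ≈ -2.1260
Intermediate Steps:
Function('f')(J) = Add(-7, Mul(Rational(1, 2), J, Add(-2, J))) (Function('f')(J) = Add(-7, Mul(Rational(1, 4), Mul(Add(J, -2), Add(J, J)))) = Add(-7, Mul(Rational(1, 4), Mul(Add(-2, J), Mul(2, J)))) = Add(-7, Mul(Rational(1, 4), Mul(2, J, Add(-2, J)))) = Add(-7, Mul(Rational(1, 2), J, Add(-2, J))))
Function('c')(u, M) = Mul(6, M, Add(-7, Mul(Rational(1, 2), Pow(u, 2)), Mul(-1, u))) (Function('c')(u, M) = Mul(Mul(M, 6), Add(-7, Mul(Rational(1, 2), Pow(u, 2)), Mul(-1, u))) = Mul(Mul(6, M), Add(-7, Mul(Rational(1, 2), Pow(u, 2)), Mul(-1, u))) = Mul(6, M, Add(-7, Mul(Rational(1, 2), Pow(u, 2)), Mul(-1, u))))
Function('D')(H) = Mul(2, H, Pow(Add(16, H), -1)) (Function('D')(H) = Mul(Mul(2, H), Pow(Add(16, H), -1)) = Mul(2, H, Pow(Add(16, H), -1)))
Mul(-1, Function('D')(Function('c')(Mul(Add(-2, 1), -4), 15))) = Mul(-1, Mul(2, Mul(3, 15, Add(-14, Pow(Mul(Add(-2, 1), -4), 2), Mul(-2, Mul(Add(-2, 1), -4)))), Pow(Add(16, Mul(3, 15, Add(-14, Pow(Mul(Add(-2, 1), -4), 2), Mul(-2, Mul(Add(-2, 1), -4))))), -1))) = Mul(-1, Mul(2, Mul(3, 15, Add(-14, Pow(Mul(-1, -4), 2), Mul(-2, Mul(-1, -4)))), Pow(Add(16, Mul(3, 15, Add(-14, Pow(Mul(-1, -4), 2), Mul(-2, Mul(-1, -4))))), -1))) = Mul(-1, Mul(2, Mul(3, 15, Add(-14, Pow(4, 2), Mul(-2, 4))), Pow(Add(16, Mul(3, 15, Add(-14, Pow(4, 2), Mul(-2, 4)))), -1))) = Mul(-1, Mul(2, Mul(3, 15, Add(-14, 16, -8)), Pow(Add(16, Mul(3, 15, Add(-14, 16, -8))), -1))) = Mul(-1, Mul(2, Mul(3, 15, -6), Pow(Add(16, Mul(3, 15, -6)), -1))) = Mul(-1, Mul(2, -270, Pow(Add(16, -270), -1))) = Mul(-1, Mul(2, -270, Pow(-254, -1))) = Mul(-1, Mul(2, -270, Rational(-1, 254))) = Mul(-1, Rational(270, 127)) = Rational(-270, 127)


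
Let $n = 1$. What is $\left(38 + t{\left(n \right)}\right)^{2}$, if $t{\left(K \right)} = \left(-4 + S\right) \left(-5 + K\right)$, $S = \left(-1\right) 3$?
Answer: $4356$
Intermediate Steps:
$S = -3$
$t{\left(K \right)} = 35 - 7 K$ ($t{\left(K \right)} = \left(-4 - 3\right) \left(-5 + K\right) = - 7 \left(-5 + K\right) = 35 - 7 K$)
$\left(38 + t{\left(n \right)}\right)^{2} = \left(38 + \left(35 - 7\right)\right)^{2} = \left(38 + 28\right)^{2} = 66^{2} = 4356$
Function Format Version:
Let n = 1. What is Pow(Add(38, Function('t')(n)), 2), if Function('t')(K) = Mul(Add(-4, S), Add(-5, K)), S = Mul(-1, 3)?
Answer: 4356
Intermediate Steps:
S = -3
Function('t')(K) = Add(35, Mul(-7, K)) (Function('t')(K) = Mul(Add(-4, -3), Add(-5, K)) = Mul(-7, Add(-5, K)) = Add(35, Mul(-7, K)))
Pow(Add(38, Function('t')(n)), 2) = Pow(Add(38, Add(35, Mul(-7, 1))), 2) = Pow(Add(38, Add(35, -7)), 2) = Pow(Add(38, 28), 2) = Pow(66, 2) = 4356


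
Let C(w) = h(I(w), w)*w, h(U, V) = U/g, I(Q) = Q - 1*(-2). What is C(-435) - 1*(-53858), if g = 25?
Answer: 306961/5 ≈ 61392.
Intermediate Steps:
I(Q) = 2 + Q (I(Q) = Q + 2 = 2 + Q)
h(U, V) = U/25
C(w) = w*(2/25 + w/25) (C(w) = ((2 + w)/25)*w = (2/25 + w/25)*w = w*(2/25 + w/25))
C(-435) - 1*(-53858) = (1/25)*(-435)*(2 - 435) - 1*(-53858) = (1/25)*(-435)*(-433) + 53858 = 37671/5 + 53858 = 306961/5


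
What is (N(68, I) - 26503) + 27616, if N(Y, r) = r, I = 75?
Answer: 1188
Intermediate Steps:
(N(68, I) - 26503) + 27616 = (75 - 26503) + 27616 = -26428 + 27616 = 1188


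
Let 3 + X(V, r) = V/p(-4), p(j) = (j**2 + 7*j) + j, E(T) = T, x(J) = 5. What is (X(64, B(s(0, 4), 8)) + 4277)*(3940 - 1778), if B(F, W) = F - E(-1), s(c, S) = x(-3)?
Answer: 9231740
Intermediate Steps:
s(c, S) = 5
B(F, W) = 1 + F (B(F, W) = F - 1*(-1) = F + 1 = 1 + F)
p(j) = j**2 + 8*j
X(V, r) = -3 - V/16 (X(V, r) = -3 + V/((-4*(8 - 4))) = -3 + V/((-4*4)) = -3 + V/(-16) = -3 + V*(-1/16) = -3 - V/16)
(X(64, B(s(0, 4), 8)) + 4277)*(3940 - 1778) = ((-3 - 1/16*64) + 4277)*(3940 - 1778) = ((-3 - 4) + 4277)*2162 = (-7 + 4277)*2162 = 4270*2162 = 9231740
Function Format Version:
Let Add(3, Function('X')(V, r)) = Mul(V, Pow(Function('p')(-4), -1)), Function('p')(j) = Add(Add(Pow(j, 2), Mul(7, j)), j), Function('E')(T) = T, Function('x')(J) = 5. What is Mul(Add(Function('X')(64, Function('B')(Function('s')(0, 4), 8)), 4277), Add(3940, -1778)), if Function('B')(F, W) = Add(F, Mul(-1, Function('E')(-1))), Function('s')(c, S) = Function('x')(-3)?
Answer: 9231740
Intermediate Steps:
Function('s')(c, S) = 5
Function('B')(F, W) = Add(1, F) (Function('B')(F, W) = Add(F, Mul(-1, -1)) = Add(F, 1) = Add(1, F))
Function('p')(j) = Add(Pow(j, 2), Mul(8, j))
Function('X')(V, r) = Add(-3, Mul(Rational(-1, 16), V)) (Function('X')(V, r) = Add(-3, Mul(V, Pow(Mul(-4, Add(8, -4)), -1))) = Add(-3, Mul(V, Pow(Mul(-4, 4), -1))) = Add(-3, Mul(V, Pow(-16, -1))) = Add(-3, Mul(V, Rational(-1, 16))) = Add(-3, Mul(Rational(-1, 16), V)))
Mul(Add(Function('X')(64, Function('B')(Function('s')(0, 4), 8)), 4277), Add(3940, -1778)) = Mul(Add(Add(-3, Mul(Rational(-1, 16), 64)), 4277), Add(3940, -1778)) = Mul(Add(Add(-3, -4), 4277), 2162) = Mul(Add(-7, 4277), 2162) = Mul(4270, 2162) = 9231740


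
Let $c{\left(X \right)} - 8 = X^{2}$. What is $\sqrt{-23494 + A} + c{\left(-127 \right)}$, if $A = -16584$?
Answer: $16137 + i \sqrt{40078} \approx 16137.0 + 200.19 i$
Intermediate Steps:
$c{\left(X \right)} = 8 + X^{2}$
$\sqrt{-23494 + A} + c{\left(-127 \right)} = \sqrt{-23494 - 16584} + \left(8 + \left(-127\right)^{2}\right) = \sqrt{-40078} + \left(8 + 16129\right) = i \sqrt{40078} + 16137 = 16137 + i \sqrt{40078}$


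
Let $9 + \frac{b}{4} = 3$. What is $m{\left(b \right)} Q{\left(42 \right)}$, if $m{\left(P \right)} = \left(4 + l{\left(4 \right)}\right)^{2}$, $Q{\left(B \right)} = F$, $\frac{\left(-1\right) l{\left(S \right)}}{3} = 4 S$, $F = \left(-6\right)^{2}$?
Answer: $69696$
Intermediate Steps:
$b = -24$ ($b = -36 + 4 \cdot 3 = -36 + 12 = -24$)
$F = 36$
$l{\left(S \right)} = - 12 S$ ($l{\left(S \right)} = - 3 \cdot 4 S = - 12 S$)
$Q{\left(B \right)} = 36$
$m{\left(P \right)} = 1936$ ($m{\left(P \right)} = \left(4 - 48\right)^{2} = \left(-44\right)^{2} = 1936$)
$m{\left(b \right)} Q{\left(42 \right)} = 1936 \cdot 36 = 69696$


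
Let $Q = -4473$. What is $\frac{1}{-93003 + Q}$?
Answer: $- \frac{1}{97476} \approx -1.0259 \cdot 10^{-5}$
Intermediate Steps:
$\frac{1}{-93003 + Q} = \frac{1}{-93003 - 4473} = \frac{1}{-97476} = - \frac{1}{97476}$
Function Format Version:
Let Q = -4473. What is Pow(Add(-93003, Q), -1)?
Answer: Rational(-1, 97476) ≈ -1.0259e-5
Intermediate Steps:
Pow(Add(-93003, Q), -1) = Pow(Add(-93003, -4473), -1) = Pow(-97476, -1) = Rational(-1, 97476)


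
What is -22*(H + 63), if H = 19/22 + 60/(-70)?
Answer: -9703/7 ≈ -1386.1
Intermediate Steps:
H = 1/154 (H = 19*(1/22) + 60*(-1/70) = 19/22 - 6/7 = 1/154 ≈ 0.0064935)
-22*(H + 63) = -22*(1/154 + 63) = -22*9703/154 = -9703/7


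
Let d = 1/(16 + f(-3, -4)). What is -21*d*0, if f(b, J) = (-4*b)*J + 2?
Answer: 0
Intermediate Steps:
f(b, J) = 2 - 4*J*b (f(b, J) = -4*J*b + 2 = 2 - 4*J*b)
d = -1/30 (d = 1/(16 + (2 - 4*(-4)*(-3))) = 1/(16 + (2 - 48)) = 1/(16 - 46) = 1/(-30) = -1/30 ≈ -0.033333)
-21*d*0 = -21*(-1/30)*0 = (7/10)*0 = 0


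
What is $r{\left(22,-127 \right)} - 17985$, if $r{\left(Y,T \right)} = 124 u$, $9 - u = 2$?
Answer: $-17117$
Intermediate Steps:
$u = 7$ ($u = 9 - 2 = 7$)
$r{\left(Y,T \right)} = 868$ ($r{\left(Y,T \right)} = 124 \cdot 7 = 868$)
$r{\left(22,-127 \right)} - 17985 = 868 - 17985 = -17117$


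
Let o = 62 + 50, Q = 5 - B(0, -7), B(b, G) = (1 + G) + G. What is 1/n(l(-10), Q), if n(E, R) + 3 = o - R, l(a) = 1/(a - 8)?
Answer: 1/91 ≈ 0.010989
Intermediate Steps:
B(b, G) = 1 + 2*G
Q = 18 (Q = 5 - (1 + 2*(-7)) = 5 - (1 - 14) = 5 - 1*(-13) = 5 + 13 = 18)
l(a) = 1/(-8 + a)
o = 112
n(E, R) = 109 - R (n(E, R) = -3 + (112 - R) = 109 - R)
1/n(l(-10), Q) = 1/(109 - 1*18) = 1/(109 - 18) = 1/91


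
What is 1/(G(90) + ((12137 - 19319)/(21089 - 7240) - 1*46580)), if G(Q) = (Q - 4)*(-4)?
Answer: -13849/649857658 ≈ -2.1311e-5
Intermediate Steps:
G(Q) = 16 - 4*Q (G(Q) = (-4 + Q)*(-4) = 16 - 4*Q)
1/(G(90) + ((12137 - 19319)/(21089 - 7240) - 1*46580)) = 1/((16 - 4*90) + ((12137 - 19319)/(21089 - 7240) - 1*46580)) = 1/((16 - 360) + (-7182/13849 - 46580)) = 1/(-344 + (-7182*1/13849 - 46580)) = 1/(-344 + (-7182/13849 - 46580)) = 1/(-344 - 645093602/13849) = 1/(-649857658/13849) = -13849/649857658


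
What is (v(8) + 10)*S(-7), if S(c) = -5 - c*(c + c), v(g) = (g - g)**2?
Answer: -1030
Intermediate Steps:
v(g) = 0 (v(g) = 0**2 = 0)
S(c) = -5 - 2*c**2 (S(c) = -5 - c*2*c = -5 - 2*c**2)
(v(8) + 10)*S(-7) = (0 + 10)*(-5 - 2*(-7)**2) = 10*(-5 - 2*49) = 10*(-5 - 98) = 10*(-103) = -1030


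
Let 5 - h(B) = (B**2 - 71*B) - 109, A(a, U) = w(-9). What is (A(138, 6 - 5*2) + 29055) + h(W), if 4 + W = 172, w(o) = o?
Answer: 12864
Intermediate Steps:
A(a, U) = -9
W = 168 (W = -4 + 172 = 168)
h(B) = 114 - B**2 + 71*B (h(B) = 5 - ((B**2 - 71*B) - 109) = 5 - (-109 + B**2 - 71*B) = 5 + (109 - B**2 + 71*B) = 114 - B**2 + 71*B)
(A(138, 6 - 5*2) + 29055) + h(W) = (-9 + 29055) + (114 - 1*168**2 + 71*168) = 29046 + (114 - 1*28224 + 11928) = 29046 + (114 - 28224 + 11928) = 29046 - 16182 = 12864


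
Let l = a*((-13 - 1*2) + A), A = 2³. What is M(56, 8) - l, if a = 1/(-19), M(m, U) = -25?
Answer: -482/19 ≈ -25.368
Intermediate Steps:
a = -1/19 ≈ -0.052632
A = 8
l = 7/19 (l = -((-13 - 1*2) + 8)/19 = -((-13 - 2) + 8)/19 = -(-15 + 8)/19 = -1/19*(-7) = 7/19 ≈ 0.36842)
M(56, 8) - l = -25 - 1*7/19 = -25 - 7/19 = -482/19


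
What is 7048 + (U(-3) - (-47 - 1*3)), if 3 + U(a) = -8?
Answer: 7087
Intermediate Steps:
U(a) = -11 (U(a) = -3 - 8 = -11)
7048 + (U(-3) - (-47 - 1*3)) = 7048 + (-11 - (-47 - 1*3)) = 7048 + (-11 - (-47 - 3)) = 7048 + (-11 - 1*(-50)) = 7048 + (-11 + 50) = 7048 + 39 = 7087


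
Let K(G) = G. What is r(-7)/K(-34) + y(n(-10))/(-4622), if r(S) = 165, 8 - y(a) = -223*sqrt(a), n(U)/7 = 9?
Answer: -381451/78574 - 669*sqrt(7)/4622 ≈ -5.2376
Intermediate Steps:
n(U) = 63 (n(U) = 7*9 = 63)
y(a) = 8 + 223*sqrt(a) (y(a) = 8 - (-223)*sqrt(a) = 8 + 223*sqrt(a))
r(-7)/K(-34) + y(n(-10))/(-4622) = 165/(-34) + (8 + 223*sqrt(63))/(-4622) = 165*(-1/34) + (8 + 223*(3*sqrt(7)))*(-1/4622) = -165/34 + (8 + 669*sqrt(7))*(-1/4622) = -165/34 + (-4/2311 - 669*sqrt(7)/4622) = -381451/78574 - 669*sqrt(7)/4622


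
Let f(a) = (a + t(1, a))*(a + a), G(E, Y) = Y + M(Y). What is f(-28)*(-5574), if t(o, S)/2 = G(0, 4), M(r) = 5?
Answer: -3121440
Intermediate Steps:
G(E, Y) = 5 + Y (G(E, Y) = Y + 5 = 5 + Y)
t(o, S) = 18 (t(o, S) = 2*(5 + 4) = 2*9 = 18)
f(a) = 2*a*(18 + a) (f(a) = (a + 18)*(a + a) = (18 + a)*(2*a) = 2*a*(18 + a))
f(-28)*(-5574) = (2*(-28)*(18 - 28))*(-5574) = (2*(-28)*(-10))*(-5574) = 560*(-5574) = -3121440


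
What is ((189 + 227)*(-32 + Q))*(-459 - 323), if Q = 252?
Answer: -71568640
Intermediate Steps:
((189 + 227)*(-32 + Q))*(-459 - 323) = ((189 + 227)*(-32 + 252))*(-459 - 323) = (416*220)*(-782) = 91520*(-782) = -71568640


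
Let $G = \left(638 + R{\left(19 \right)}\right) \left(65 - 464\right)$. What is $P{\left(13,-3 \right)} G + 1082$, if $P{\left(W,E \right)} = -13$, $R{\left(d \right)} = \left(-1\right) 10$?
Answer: $3258518$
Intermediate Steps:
$R{\left(d \right)} = -10$
$G = -250572$ ($G = \left(638 - 10\right) \left(65 - 464\right) = 628 \left(-399\right) = -250572$)
$P{\left(13,-3 \right)} G + 1082 = \left(-13\right) \left(-250572\right) + 1082 = 3257436 + 1082 = 3258518$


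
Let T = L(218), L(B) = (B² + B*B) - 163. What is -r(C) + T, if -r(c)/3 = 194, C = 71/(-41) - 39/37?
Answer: 95467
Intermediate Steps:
L(B) = -163 + 2*B² (L(B) = (B² + B²) - 163 = 2*B² - 163 = -163 + 2*B²)
C = -4226/1517 (C = 71*(-1/41) - 39*1/37 = -71/41 - 39/37 = -4226/1517 ≈ -2.7858)
r(c) = -582 (r(c) = -3*194 = -582)
T = 94885 (T = -163 + 2*218² = -163 + 2*47524 = -163 + 95048 = 94885)
-r(C) + T = -1*(-582) + 94885 = 582 + 94885 = 95467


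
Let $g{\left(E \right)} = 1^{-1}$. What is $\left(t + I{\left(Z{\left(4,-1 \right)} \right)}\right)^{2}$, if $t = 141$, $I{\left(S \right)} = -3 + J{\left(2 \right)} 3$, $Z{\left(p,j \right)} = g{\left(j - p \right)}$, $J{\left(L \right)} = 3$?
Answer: $21609$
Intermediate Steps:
$g{\left(E \right)} = 1$
$Z{\left(p,j \right)} = 1$
$I{\left(S \right)} = 6$ ($I{\left(S \right)} = -3 + 3 \cdot 3 = -3 + 9 = 6$)
$\left(t + I{\left(Z{\left(4,-1 \right)} \right)}\right)^{2} = \left(141 + 6\right)^{2} = 147^{2} = 21609$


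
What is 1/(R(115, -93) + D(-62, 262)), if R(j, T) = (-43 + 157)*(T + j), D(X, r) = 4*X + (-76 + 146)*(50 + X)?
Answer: 1/1420 ≈ 0.00070423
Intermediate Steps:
D(X, r) = 3500 + 74*X (D(X, r) = 4*X + 70*(50 + X) = 4*X + (3500 + 70*X) = 3500 + 74*X)
R(j, T) = 114*T + 114*j (R(j, T) = 114*(T + j) = 114*T + 114*j)
1/(R(115, -93) + D(-62, 262)) = 1/((114*(-93) + 114*115) + (3500 + 74*(-62))) = 1/((-10602 + 13110) + (3500 - 4588)) = 1/(2508 - 1088) = 1/1420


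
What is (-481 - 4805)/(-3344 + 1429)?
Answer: 5286/1915 ≈ 2.7603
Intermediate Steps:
(-481 - 4805)/(-3344 + 1429) = -5286/(-1915) = -5286*(-1/1915) = 5286/1915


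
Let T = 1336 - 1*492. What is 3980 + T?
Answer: 4824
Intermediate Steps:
T = 844 (T = 1336 - 492 = 844)
3980 + T = 3980 + 844 = 4824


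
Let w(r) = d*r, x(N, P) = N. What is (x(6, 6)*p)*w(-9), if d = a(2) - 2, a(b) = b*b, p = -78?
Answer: 8424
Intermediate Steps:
a(b) = b²
d = 2 (d = 2² - 2 = 4 - 2 = 2)
w(r) = 2*r
(x(6, 6)*p)*w(-9) = (6*(-78))*(2*(-9)) = -468*(-18) = 8424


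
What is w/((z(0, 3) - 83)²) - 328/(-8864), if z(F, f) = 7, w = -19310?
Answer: -2644833/799976 ≈ -3.3061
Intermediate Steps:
w/((z(0, 3) - 83)²) - 328/(-8864) = -19310/(7 - 83)² - 328/(-8864) = -19310/((-76)²) - 328*(-1/8864) = -19310/5776 + 41/1108 = -19310*1/5776 + 41/1108 = -9655/2888 + 41/1108 = -2644833/799976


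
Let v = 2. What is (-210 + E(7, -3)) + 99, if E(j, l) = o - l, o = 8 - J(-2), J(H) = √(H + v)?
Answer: -100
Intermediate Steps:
J(H) = √(2 + H) (J(H) = √(H + 2) = √(2 + H))
o = 8 (o = 8 - √(2 - 2) = 8 - √0 = 8 - 1*0 = 8 + 0 = 8)
E(j, l) = 8 - l
(-210 + E(7, -3)) + 99 = (-210 + (8 - 1*(-3))) + 99 = (-210 + (8 + 3)) + 99 = (-210 + 11) + 99 = -199 + 99 = -100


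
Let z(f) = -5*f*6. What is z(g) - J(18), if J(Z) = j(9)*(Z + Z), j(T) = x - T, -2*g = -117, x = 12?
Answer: -1863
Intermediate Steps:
g = 117/2 (g = -½*(-117) = 117/2 ≈ 58.500)
j(T) = 12 - T
z(f) = -30*f
J(Z) = 6*Z (J(Z) = (12 - 1*9)*(Z + Z) = (12 - 9)*(2*Z) = 3*(2*Z) = 6*Z)
z(g) - J(18) = -30*117/2 - 6*18 = -1755 - 1*108 = -1755 - 108 = -1863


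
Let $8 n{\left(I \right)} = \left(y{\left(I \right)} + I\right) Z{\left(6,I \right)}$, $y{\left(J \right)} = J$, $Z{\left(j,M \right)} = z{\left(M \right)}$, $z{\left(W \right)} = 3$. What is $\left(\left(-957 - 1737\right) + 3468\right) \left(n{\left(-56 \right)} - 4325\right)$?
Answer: $-3380058$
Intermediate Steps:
$Z{\left(j,M \right)} = 3$
$n{\left(I \right)} = \frac{3 I}{4}$ ($n{\left(I \right)} = \frac{\left(I + I\right) 3}{8} = \frac{2 I 3}{8} = \frac{6 I}{8} = \frac{3 I}{4}$)
$\left(\left(-957 - 1737\right) + 3468\right) \left(n{\left(-56 \right)} - 4325\right) = \left(\left(-957 - 1737\right) + 3468\right) \left(\frac{3}{4} \left(-56\right) - 4325\right) = \left(\left(-957 - 1737\right) + 3468\right) \left(-42 - 4325\right) = \left(-2694 + 3468\right) \left(-4367\right) = 774 \left(-4367\right) = -3380058$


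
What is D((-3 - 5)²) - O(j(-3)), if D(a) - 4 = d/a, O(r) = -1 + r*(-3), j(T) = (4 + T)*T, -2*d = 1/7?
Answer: -3585/896 ≈ -4.0011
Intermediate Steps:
d = -1/14 (d = -½/7 = -½*⅐ = -1/14 ≈ -0.071429)
j(T) = T*(4 + T)
O(r) = -1 - 3*r
D(a) = 4 - 1/(14*a)
D((-3 - 5)²) - O(j(-3)) = (4 - 1/(14*(-3 - 5)²)) - (-1 - (-9)*(4 - 3)) = (4 - 1/(14*((-8)²))) - (-1 - (-9)) = (4 - 1/14/64) - (-1 - 3*(-3)) = (4 - 1/14*1/64) - (-1 + 9) = (4 - 1/896) - 1*8 = 3583/896 - 8 = -3585/896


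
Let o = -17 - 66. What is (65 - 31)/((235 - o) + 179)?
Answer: 34/497 ≈ 0.068410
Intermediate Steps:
o = -83
(65 - 31)/((235 - o) + 179) = (65 - 31)/((235 - 1*(-83)) + 179) = 34/((235 + 83) + 179) = 34/(318 + 179) = 34/497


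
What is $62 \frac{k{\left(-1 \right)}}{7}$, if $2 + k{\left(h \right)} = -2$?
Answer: $- \frac{248}{7} \approx -35.429$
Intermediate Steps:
$k{\left(h \right)} = -4$ ($k{\left(h \right)} = -2 - 2 = -4$)
$62 \frac{k{\left(-1 \right)}}{7} = 62 \cdot \frac{1}{7} \left(-4\right) = 62 \left(- \frac{4}{7}\right) = - \frac{248}{7}$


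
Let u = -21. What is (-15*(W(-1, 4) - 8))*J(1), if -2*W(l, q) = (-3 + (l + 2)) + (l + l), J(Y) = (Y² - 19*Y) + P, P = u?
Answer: -3510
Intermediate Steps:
P = -21
J(Y) = -21 + Y² - 19*Y (J(Y) = (Y² - 19*Y) - 21 = -21 + Y² - 19*Y)
W(l, q) = ½ - 3*l/2 (W(l, q) = -((-3 + (l + 2)) + (l + l))/2 = -((-3 + (2 + l)) + 2*l)/2 = -((-1 + l) + 2*l)/2 = -(-1 + 3*l)/2 = ½ - 3*l/2)
(-15*(W(-1, 4) - 8))*J(1) = (-15*((½ - 3/2*(-1)) - 8))*(-21 + 1² - 19*1) = (-15*((½ + 3/2) - 8))*(-21 + 1 - 19) = -15*(2 - 8)*(-39) = -15*(-6)*(-39) = 90*(-39) = -3510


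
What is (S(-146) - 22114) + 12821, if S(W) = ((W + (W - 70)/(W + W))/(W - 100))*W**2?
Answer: 405145/123 ≈ 3293.9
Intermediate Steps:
S(W) = W**2*(W + (-70 + W)/(2*W))/(-100 + W) (S(W) = ((W + (-70 + W)/((2*W)))/(-100 + W))*W**2 = ((W + (-70 + W)*(1/(2*W)))/(-100 + W))*W**2 = ((W + (-70 + W)/(2*W))/(-100 + W))*W**2 = W**2*(W + (-70 + W)/(2*W))/(-100 + W))
(S(-146) - 22114) + 12821 = ((1/2)*(-146)*(-70 - 146 + 2*(-146)**2)/(-100 - 146) - 22114) + 12821 = ((1/2)*(-146)*(-70 - 146 + 2*21316)/(-246) - 22114) + 12821 = ((1/2)*(-146)*(-1/246)*(-70 - 146 + 42632) - 22114) + 12821 = ((1/2)*(-146)*(-1/246)*42416 - 22114) + 12821 = (1548184/123 - 22114) + 12821 = -1171838/123 + 12821 = 405145/123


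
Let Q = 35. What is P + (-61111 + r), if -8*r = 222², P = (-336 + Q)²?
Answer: 46659/2 ≈ 23330.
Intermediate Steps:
P = 90601 (P = (-336 + 35)² = (-301)² = 90601)
r = -12321/2 (r = -⅛*222² = -⅛*49284 = -12321/2 ≈ -6160.5)
P + (-61111 + r) = 90601 + (-61111 - 12321/2) = 90601 - 134543/2 = 46659/2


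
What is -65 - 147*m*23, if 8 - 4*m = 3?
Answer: -17165/4 ≈ -4291.3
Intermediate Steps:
m = 5/4 (m = 2 - ¼*3 = 2 - ¾ = 5/4 ≈ 1.2500)
-65 - 147*m*23 = -65 - 735*23/4 = -65 - 147*115/4 = -65 - 16905/4 = -17165/4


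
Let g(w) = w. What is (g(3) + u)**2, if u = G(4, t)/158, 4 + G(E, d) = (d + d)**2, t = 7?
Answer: 110889/6241 ≈ 17.768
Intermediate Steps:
G(E, d) = -4 + 4*d**2 (G(E, d) = -4 + (d + d)**2 = -4 + (2*d)**2 = -4 + 4*d**2)
u = 96/79 (u = (-4 + 4*7**2)/158 = (-4 + 4*49)*(1/158) = (-4 + 196)*(1/158) = 192*(1/158) = 96/79 ≈ 1.2152)
(g(3) + u)**2 = (3 + 96/79)**2 = (333/79)**2 = 110889/6241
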